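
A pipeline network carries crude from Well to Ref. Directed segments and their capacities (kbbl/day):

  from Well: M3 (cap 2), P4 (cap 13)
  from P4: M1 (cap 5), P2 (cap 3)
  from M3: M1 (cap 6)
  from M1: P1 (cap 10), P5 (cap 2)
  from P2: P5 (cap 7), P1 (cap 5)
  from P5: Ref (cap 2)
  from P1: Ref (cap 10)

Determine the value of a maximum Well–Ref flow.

Augment Well→P4→M1→P5→Ref: bottleneck 2, flow now 2.
Augment Well→P4→M1→P1→Ref: bottleneck 3, flow now 5.
Augment Well→P4→P2→P1→Ref: bottleneck 3, flow now 8.
Augment Well→M3→M1→P1→Ref: bottleneck 2, flow now 10.
No augmenting path remains; maximum flow = 10.
In the residual graph, reachable from Well: {Well, P4}.
Min-cut edges: Well→M3 (2), P4→M1 (5), P4→P2 (3); capacity 2 + 5 + 3 = 10.
This cut is saturated, so no flow can exceed 10.

10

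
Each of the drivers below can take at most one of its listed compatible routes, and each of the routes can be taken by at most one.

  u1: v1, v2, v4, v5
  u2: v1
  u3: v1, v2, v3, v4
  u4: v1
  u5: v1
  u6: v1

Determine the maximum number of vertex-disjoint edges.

3

Unit-capacity flow: source→left, listed edges, right→sink; max matching = max flow.
Augmenting path u1→v1 (+1); matched 1.
Augmenting path u3→v2 (+1); matched 2.
Augmenting path u2→v1→u1→v4 (+1); matched 3.
No augmenting path remains; maximum matching = 3.
König certificate: {u1, u3, v1} is a vertex cover of size 3 (every listed pair touches it), so no matching can be larger.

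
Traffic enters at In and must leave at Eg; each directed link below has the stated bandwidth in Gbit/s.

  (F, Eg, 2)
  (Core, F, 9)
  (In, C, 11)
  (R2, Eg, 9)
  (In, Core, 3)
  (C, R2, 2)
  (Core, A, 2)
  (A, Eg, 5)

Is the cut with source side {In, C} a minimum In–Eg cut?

Yes — it is a minimum cut (capacity 5).

Given cut capacity: 3 + 2 = 5.
Augment In→C→R2→Eg: bottleneck 2, flow now 2.
Augment In→Core→A→Eg: bottleneck 2, flow now 4.
Augment In→Core→F→Eg: bottleneck 1, flow now 5.
No augmenting path remains; maximum flow = 5.
Cut capacity 5 equals the max flow, so it is a minimum cut.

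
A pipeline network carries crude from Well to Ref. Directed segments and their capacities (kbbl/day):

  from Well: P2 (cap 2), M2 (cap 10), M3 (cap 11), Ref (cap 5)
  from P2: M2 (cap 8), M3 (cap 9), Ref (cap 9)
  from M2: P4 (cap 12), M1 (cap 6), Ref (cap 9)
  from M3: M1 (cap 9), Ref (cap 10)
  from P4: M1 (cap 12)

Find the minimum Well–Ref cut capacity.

26

Augment Well→Ref: bottleneck 5, flow now 5.
Augment Well→P2→Ref: bottleneck 2, flow now 7.
Augment Well→M2→Ref: bottleneck 9, flow now 16.
Augment Well→M3→Ref: bottleneck 10, flow now 26.
No augmenting path remains; maximum flow = 26.
By max-flow min-cut, the minimum cut capacity equals the max flow.
In the residual graph, reachable from Well: {Well, M2, M3, P4, M1}.
Min-cut edges: Well→P2 (2), Well→Ref (5), M2→Ref (9), M3→Ref (10); capacity 2 + 5 + 9 + 10 = 26.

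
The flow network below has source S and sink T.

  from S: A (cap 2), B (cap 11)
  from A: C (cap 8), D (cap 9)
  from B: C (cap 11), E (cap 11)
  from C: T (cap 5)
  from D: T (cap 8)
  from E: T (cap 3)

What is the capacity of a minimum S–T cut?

10

Augment S→A→C→T: bottleneck 2, flow now 2.
Augment S→B→C→T: bottleneck 3, flow now 5.
Augment S→B→E→T: bottleneck 3, flow now 8.
Augment S→B→C→A→D→T: bottleneck 2, flow now 10. (uses reverse residual edge)
No augmenting path remains; maximum flow = 10.
By max-flow min-cut, the minimum cut capacity equals the max flow.
In the residual graph, reachable from S: {S, B, C, E}.
Min-cut edges: S→A (2), C→T (5), E→T (3); capacity 2 + 5 + 3 = 10.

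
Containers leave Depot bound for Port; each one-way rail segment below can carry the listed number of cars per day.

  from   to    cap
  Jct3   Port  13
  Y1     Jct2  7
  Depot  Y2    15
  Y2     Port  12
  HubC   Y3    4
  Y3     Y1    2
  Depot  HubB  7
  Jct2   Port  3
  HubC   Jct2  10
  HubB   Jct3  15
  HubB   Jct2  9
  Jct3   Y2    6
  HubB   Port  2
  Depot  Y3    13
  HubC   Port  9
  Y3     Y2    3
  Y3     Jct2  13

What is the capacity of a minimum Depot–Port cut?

Augment Depot→HubB→Port: bottleneck 2, flow now 2.
Augment Depot→Y2→Port: bottleneck 12, flow now 14.
Augment Depot→HubB→Jct3→Port: bottleneck 5, flow now 19.
Augment Depot→Y3→Jct2→Port: bottleneck 3, flow now 22.
No augmenting path remains; maximum flow = 22.
By max-flow min-cut, the minimum cut capacity equals the max flow.
In the residual graph, reachable from Depot: {Depot, Y1, Y3, Jct2, Y2}.
Min-cut edges: Depot→HubB (7), Jct2→Port (3), Y2→Port (12); capacity 7 + 3 + 12 = 22.

22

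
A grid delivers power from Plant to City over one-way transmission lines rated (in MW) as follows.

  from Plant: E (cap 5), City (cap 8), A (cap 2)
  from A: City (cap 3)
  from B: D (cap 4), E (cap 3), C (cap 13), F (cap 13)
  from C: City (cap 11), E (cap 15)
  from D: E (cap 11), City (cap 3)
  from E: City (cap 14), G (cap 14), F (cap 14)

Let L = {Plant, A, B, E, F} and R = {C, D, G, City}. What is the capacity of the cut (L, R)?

56

Edges leaving {Plant, A, B, E, F}: Plant→City (8), A→City (3), B→C (13), B→D (4), E→G (14), E→City (14).
Cut capacity = 8 + 3 + 13 + 4 + 14 + 14 = 56.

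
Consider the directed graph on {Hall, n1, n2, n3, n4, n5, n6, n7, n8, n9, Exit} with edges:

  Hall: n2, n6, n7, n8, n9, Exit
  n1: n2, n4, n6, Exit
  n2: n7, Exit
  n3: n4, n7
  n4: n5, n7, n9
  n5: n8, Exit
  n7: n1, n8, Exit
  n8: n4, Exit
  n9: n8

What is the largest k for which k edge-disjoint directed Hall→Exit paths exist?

Assign every edge capacity 1; by Menger, the answer equals the max flow.
Path Hall→Exit (+1); total 1.
Path Hall→n2→Exit (+1); total 2.
Path Hall→n7→Exit (+1); total 3.
Path Hall→n8→Exit (+1); total 4.
Path Hall→n9→n8→n4→n5→Exit (+1); total 5.
No residual Hall→Exit path; max flow = 5.
Certifying cut of size 5: {Hall→Exit, Hall→n2, Hall→n7, Hall→n8, Hall→n9}.

5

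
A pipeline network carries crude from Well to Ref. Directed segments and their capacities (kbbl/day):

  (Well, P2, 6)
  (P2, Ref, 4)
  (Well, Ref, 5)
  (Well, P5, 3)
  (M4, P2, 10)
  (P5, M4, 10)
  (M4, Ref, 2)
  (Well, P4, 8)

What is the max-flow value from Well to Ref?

11

Augment Well→Ref: bottleneck 5, flow now 5.
Augment Well→P2→Ref: bottleneck 4, flow now 9.
Augment Well→P5→M4→Ref: bottleneck 2, flow now 11.
No augmenting path remains; maximum flow = 11.
In the residual graph, reachable from Well: {Well, P4, P5, M4, P2}.
Min-cut edges: Well→Ref (5), M4→Ref (2), P2→Ref (4); capacity 5 + 2 + 4 = 11.
This cut is saturated, so no flow can exceed 11.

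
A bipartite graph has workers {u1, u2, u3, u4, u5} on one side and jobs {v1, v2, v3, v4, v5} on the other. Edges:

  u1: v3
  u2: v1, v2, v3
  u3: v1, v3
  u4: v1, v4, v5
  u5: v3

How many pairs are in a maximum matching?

4

Unit-capacity flow: source→left, listed edges, right→sink; max matching = max flow.
Augmenting path u1→v3 (+1); matched 1.
Augmenting path u2→v1 (+1); matched 2.
Augmenting path u4→v4 (+1); matched 3.
Augmenting path u3→v1→u2→v2 (+1); matched 4.
No augmenting path remains; maximum matching = 4.
König certificate: {u2, u3, u4, v3} is a vertex cover of size 4 (every listed pair touches it), so no matching can be larger.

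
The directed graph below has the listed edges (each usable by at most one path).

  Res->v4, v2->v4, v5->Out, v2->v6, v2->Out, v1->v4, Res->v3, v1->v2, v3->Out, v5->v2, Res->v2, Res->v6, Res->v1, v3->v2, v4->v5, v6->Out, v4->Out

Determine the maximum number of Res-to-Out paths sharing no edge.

Assign every edge capacity 1; by Menger, the answer equals the max flow.
Path Res→v2→Out (+1); total 1.
Path Res→v3→Out (+1); total 2.
Path Res→v4→Out (+1); total 3.
Path Res→v6→Out (+1); total 4.
Path Res→v1→v4→v5→Out (+1); total 5.
No residual Res→Out path; max flow = 5.
Certifying cut of size 5: {Res→v1, Res→v2, Res→v3, Res→v4, Res→v6}.

5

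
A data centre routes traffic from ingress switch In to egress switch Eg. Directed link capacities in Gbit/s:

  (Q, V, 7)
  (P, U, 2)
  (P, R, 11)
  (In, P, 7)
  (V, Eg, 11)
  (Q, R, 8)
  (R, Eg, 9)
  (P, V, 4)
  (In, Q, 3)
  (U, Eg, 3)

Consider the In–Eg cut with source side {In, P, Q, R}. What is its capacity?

Edges leaving {In, P, Q, R}: P→U (2), P→V (4), Q→V (7), R→Eg (9).
Cut capacity = 2 + 4 + 7 + 9 = 22.

22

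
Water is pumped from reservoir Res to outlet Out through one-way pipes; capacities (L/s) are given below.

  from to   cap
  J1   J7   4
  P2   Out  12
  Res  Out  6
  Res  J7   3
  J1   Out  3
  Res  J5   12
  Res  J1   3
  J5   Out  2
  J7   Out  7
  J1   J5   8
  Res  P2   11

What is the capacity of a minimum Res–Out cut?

25

Augment Res→Out: bottleneck 6, flow now 6.
Augment Res→J1→Out: bottleneck 3, flow now 9.
Augment Res→J5→Out: bottleneck 2, flow now 11.
Augment Res→P2→Out: bottleneck 11, flow now 22.
Augment Res→J7→Out: bottleneck 3, flow now 25.
No augmenting path remains; maximum flow = 25.
By max-flow min-cut, the minimum cut capacity equals the max flow.
In the residual graph, reachable from Res: {Res, J5}.
Min-cut edges: Res→J1 (3), Res→P2 (11), Res→J7 (3), Res→Out (6), J5→Out (2); capacity 3 + 11 + 3 + 6 + 2 = 25.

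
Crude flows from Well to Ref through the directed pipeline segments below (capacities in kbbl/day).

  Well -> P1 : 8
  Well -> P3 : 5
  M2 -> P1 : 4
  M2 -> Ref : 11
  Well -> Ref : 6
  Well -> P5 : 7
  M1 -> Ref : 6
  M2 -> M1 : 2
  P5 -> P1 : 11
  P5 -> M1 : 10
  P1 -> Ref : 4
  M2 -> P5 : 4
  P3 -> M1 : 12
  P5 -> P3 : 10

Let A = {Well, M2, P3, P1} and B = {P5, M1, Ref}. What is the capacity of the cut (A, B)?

46

Edges leaving {Well, M2, P3, P1}: Well→P5 (7), Well→Ref (6), M2→P5 (4), M2→M1 (2), M2→Ref (11), P3→M1 (12), P1→Ref (4).
Cut capacity = 7 + 6 + 4 + 2 + 11 + 12 + 4 = 46.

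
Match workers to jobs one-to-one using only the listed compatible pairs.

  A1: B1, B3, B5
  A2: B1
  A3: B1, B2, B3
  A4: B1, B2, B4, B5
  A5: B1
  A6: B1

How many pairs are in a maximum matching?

Unit-capacity flow: source→left, listed edges, right→sink; max matching = max flow.
Augmenting path A1→B1 (+1); matched 1.
Augmenting path A3→B2 (+1); matched 2.
Augmenting path A4→B4 (+1); matched 3.
Augmenting path A2→B1→A1→B3 (+1); matched 4.
No augmenting path remains; maximum matching = 4.
König certificate: {A1, A3, A4, B1} is a vertex cover of size 4 (every listed pair touches it), so no matching can be larger.

4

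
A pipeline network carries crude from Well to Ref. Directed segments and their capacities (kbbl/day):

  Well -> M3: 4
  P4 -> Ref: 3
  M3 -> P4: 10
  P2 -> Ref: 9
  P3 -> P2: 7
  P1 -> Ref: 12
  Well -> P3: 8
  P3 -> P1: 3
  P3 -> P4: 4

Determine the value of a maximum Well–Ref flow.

11

Augment Well→P3→P2→Ref: bottleneck 7, flow now 7.
Augment Well→P3→P1→Ref: bottleneck 1, flow now 8.
Augment Well→M3→P4→Ref: bottleneck 3, flow now 11.
No augmenting path remains; maximum flow = 11.
In the residual graph, reachable from Well: {Well, M3, P4}.
Min-cut edges: Well→P3 (8), P4→Ref (3); capacity 8 + 3 = 11.
This cut is saturated, so no flow can exceed 11.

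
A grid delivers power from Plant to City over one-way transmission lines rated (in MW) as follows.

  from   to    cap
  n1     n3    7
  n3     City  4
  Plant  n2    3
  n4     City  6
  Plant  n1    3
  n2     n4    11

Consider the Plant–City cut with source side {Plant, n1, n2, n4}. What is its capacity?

13

Edges leaving {Plant, n1, n2, n4}: n1→n3 (7), n4→City (6).
Cut capacity = 7 + 6 = 13.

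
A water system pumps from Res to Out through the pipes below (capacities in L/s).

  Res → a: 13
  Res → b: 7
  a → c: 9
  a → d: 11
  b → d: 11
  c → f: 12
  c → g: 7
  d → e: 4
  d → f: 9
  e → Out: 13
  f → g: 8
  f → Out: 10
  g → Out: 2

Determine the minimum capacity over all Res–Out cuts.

Augment Res→a→c→f→Out: bottleneck 9, flow now 9.
Augment Res→a→d→e→Out: bottleneck 4, flow now 13.
Augment Res→b→d→f→Out: bottleneck 1, flow now 14.
Augment Res→b→d→f→g→Out: bottleneck 2, flow now 16.
No augmenting path remains; maximum flow = 16.
By max-flow min-cut, the minimum cut capacity equals the max flow.
In the residual graph, reachable from Res: {Res, a, b, c, d, f, g}.
Min-cut edges: d→e (4), f→Out (10), g→Out (2); capacity 4 + 10 + 2 = 16.

16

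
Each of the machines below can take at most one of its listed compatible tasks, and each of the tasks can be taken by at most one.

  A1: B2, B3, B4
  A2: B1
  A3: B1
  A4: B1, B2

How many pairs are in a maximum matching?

3

Unit-capacity flow: source→left, listed edges, right→sink; max matching = max flow.
Augmenting path A1→B2 (+1); matched 1.
Augmenting path A2→B1 (+1); matched 2.
Augmenting path A4→B2→A1→B3 (+1); matched 3.
No augmenting path remains; maximum matching = 3.
König certificate: {A1, A4, B1} is a vertex cover of size 3 (every listed pair touches it), so no matching can be larger.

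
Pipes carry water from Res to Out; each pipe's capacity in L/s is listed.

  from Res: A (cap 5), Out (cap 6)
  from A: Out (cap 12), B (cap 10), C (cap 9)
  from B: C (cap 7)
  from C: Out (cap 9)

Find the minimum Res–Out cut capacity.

11

Augment Res→Out: bottleneck 6, flow now 6.
Augment Res→A→Out: bottleneck 5, flow now 11.
No augmenting path remains; maximum flow = 11.
By max-flow min-cut, the minimum cut capacity equals the max flow.
In the residual graph, reachable from Res: {Res}.
Min-cut edges: Res→A (5), Res→Out (6); capacity 5 + 6 = 11.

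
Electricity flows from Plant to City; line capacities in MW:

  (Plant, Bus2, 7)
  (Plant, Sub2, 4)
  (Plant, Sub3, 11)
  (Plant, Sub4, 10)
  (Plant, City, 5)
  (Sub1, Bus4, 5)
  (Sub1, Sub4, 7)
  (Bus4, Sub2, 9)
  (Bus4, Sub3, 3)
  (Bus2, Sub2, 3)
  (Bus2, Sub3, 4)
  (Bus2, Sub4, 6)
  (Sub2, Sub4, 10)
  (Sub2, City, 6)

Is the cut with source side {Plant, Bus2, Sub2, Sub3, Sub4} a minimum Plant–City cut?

Yes — it is a minimum cut (capacity 11).

Given cut capacity: 5 + 6 = 11.
Augment Plant→City: bottleneck 5, flow now 5.
Augment Plant→Sub2→City: bottleneck 4, flow now 9.
Augment Plant→Bus2→Sub2→City: bottleneck 2, flow now 11.
No augmenting path remains; maximum flow = 11.
Cut capacity 11 equals the max flow, so it is a minimum cut.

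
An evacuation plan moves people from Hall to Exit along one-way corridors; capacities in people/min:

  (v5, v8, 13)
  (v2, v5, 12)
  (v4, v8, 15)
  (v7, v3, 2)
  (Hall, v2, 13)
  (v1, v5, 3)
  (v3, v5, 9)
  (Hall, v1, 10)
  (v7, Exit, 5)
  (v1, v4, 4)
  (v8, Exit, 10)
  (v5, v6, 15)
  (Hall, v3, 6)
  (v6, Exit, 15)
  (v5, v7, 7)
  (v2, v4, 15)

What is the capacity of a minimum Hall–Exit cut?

Augment Hall→v1→v4→v8→Exit: bottleneck 4, flow now 4.
Augment Hall→v1→v5→v6→Exit: bottleneck 3, flow now 7.
Augment Hall→v2→v4→v8→Exit: bottleneck 6, flow now 13.
Augment Hall→v2→v5→v6→Exit: bottleneck 7, flow now 20.
Augment Hall→v3→v5→v6→Exit: bottleneck 5, flow now 25.
Augment Hall→v3→v5→v7→Exit: bottleneck 1, flow now 26.
No augmenting path remains; maximum flow = 26.
By max-flow min-cut, the minimum cut capacity equals the max flow.
In the residual graph, reachable from Hall: {Hall, v1}.
Min-cut edges: Hall→v2 (13), Hall→v3 (6), v1→v4 (4), v1→v5 (3); capacity 13 + 6 + 4 + 3 = 26.

26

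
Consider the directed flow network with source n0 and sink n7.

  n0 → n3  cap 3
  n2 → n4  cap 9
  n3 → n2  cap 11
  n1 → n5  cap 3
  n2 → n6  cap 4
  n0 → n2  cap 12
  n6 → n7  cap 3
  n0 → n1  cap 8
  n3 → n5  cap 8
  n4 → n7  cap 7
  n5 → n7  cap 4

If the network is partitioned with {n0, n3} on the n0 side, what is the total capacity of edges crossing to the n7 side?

Edges leaving {n0, n3}: n0→n1 (8), n0→n2 (12), n3→n2 (11), n3→n5 (8).
Cut capacity = 8 + 12 + 11 + 8 = 39.

39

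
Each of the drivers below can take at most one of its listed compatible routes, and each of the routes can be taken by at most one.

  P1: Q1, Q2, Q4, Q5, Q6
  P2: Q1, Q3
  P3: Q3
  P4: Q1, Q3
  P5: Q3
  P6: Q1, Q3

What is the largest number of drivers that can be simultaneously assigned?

3

Unit-capacity flow: source→left, listed edges, right→sink; max matching = max flow.
Augmenting path P1→Q1 (+1); matched 1.
Augmenting path P2→Q3 (+1); matched 2.
Augmenting path P4→Q1→P1→Q2 (+1); matched 3.
No augmenting path remains; maximum matching = 3.
König certificate: {P1, Q1, Q3} is a vertex cover of size 3 (every listed pair touches it), so no matching can be larger.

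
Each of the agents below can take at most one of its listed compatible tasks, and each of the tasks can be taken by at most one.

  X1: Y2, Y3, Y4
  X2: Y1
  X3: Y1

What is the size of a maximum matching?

Unit-capacity flow: source→left, listed edges, right→sink; max matching = max flow.
Augmenting path X1→Y2 (+1); matched 1.
Augmenting path X2→Y1 (+1); matched 2.
No augmenting path remains; maximum matching = 2.
König certificate: {X1, Y1} is a vertex cover of size 2 (every listed pair touches it), so no matching can be larger.

2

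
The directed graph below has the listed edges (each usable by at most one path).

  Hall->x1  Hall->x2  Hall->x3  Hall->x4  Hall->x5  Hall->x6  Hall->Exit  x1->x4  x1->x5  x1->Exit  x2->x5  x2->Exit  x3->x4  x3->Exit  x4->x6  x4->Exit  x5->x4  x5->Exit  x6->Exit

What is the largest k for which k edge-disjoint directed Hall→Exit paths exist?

7

Assign every edge capacity 1; by Menger, the answer equals the max flow.
Path Hall→Exit (+1); total 1.
Path Hall→x1→Exit (+1); total 2.
Path Hall→x2→Exit (+1); total 3.
Path Hall→x3→Exit (+1); total 4.
Path Hall→x4→Exit (+1); total 5.
Path Hall→x5→Exit (+1); total 6.
Path Hall→x6→Exit (+1); total 7.
No residual Hall→Exit path; max flow = 7.
Certifying cut of size 7: {Hall→Exit, Hall→x1, Hall→x2, Hall→x3, Hall→x4, Hall→x5, Hall→x6}.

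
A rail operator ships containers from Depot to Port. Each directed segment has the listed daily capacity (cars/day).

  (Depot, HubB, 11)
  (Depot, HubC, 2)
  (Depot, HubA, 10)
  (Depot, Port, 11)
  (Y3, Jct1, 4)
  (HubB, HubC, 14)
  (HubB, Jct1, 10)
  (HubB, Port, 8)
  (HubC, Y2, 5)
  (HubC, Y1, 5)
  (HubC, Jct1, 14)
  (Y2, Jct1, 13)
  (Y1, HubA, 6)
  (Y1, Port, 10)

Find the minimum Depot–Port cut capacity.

24

Augment Depot→Port: bottleneck 11, flow now 11.
Augment Depot→HubB→Port: bottleneck 8, flow now 19.
Augment Depot→HubC→Y1→Port: bottleneck 2, flow now 21.
Augment Depot→HubB→HubC→Y1→Port: bottleneck 3, flow now 24.
No augmenting path remains; maximum flow = 24.
By max-flow min-cut, the minimum cut capacity equals the max flow.
In the residual graph, reachable from Depot: {Depot, HubA}.
Min-cut edges: Depot→HubB (11), Depot→HubC (2), Depot→Port (11); capacity 11 + 2 + 11 = 24.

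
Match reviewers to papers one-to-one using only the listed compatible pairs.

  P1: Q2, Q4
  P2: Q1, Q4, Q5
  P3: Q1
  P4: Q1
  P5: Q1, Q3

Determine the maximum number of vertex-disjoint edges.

Unit-capacity flow: source→left, listed edges, right→sink; max matching = max flow.
Augmenting path P1→Q2 (+1); matched 1.
Augmenting path P2→Q1 (+1); matched 2.
Augmenting path P5→Q3 (+1); matched 3.
Augmenting path P3→Q1→P2→Q4 (+1); matched 4.
No augmenting path remains; maximum matching = 4.
König certificate: {P1, P2, P5, Q1} is a vertex cover of size 4 (every listed pair touches it), so no matching can be larger.

4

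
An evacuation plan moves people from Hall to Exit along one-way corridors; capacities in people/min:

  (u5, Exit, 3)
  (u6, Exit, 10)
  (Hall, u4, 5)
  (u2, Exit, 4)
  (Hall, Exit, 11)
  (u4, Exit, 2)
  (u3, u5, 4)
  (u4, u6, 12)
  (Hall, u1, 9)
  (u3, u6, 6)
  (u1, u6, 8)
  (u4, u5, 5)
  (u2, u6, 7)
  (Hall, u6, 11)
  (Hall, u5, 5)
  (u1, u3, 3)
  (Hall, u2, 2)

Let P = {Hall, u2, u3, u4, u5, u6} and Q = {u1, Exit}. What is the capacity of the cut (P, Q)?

39

Edges leaving {Hall, u2, u3, u4, u5, u6}: Hall→u1 (9), Hall→Exit (11), u2→Exit (4), u4→Exit (2), u5→Exit (3), u6→Exit (10).
Cut capacity = 9 + 11 + 4 + 2 + 3 + 10 = 39.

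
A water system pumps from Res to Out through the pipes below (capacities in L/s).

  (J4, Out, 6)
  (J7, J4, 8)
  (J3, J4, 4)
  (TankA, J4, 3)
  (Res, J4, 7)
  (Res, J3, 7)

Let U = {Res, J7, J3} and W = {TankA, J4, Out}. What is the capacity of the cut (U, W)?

19

Edges leaving {Res, J7, J3}: Res→J4 (7), J7→J4 (8), J3→J4 (4).
Cut capacity = 7 + 8 + 4 = 19.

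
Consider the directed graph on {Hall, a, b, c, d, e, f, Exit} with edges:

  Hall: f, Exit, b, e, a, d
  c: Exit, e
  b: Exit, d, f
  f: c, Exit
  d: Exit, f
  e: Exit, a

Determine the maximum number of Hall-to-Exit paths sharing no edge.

5

Assign every edge capacity 1; by Menger, the answer equals the max flow.
Path Hall→Exit (+1); total 1.
Path Hall→b→Exit (+1); total 2.
Path Hall→d→Exit (+1); total 3.
Path Hall→e→Exit (+1); total 4.
Path Hall→f→Exit (+1); total 5.
No residual Hall→Exit path; max flow = 5.
Certifying cut of size 5: {Hall→Exit, Hall→b, Hall→d, Hall→e, Hall→f}.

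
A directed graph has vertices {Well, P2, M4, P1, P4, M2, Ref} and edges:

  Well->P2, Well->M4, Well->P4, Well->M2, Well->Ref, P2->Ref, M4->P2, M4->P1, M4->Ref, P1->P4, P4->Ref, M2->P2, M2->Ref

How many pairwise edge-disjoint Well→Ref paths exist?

5

Assign every edge capacity 1; by Menger, the answer equals the max flow.
Path Well→Ref (+1); total 1.
Path Well→P2→Ref (+1); total 2.
Path Well→M4→Ref (+1); total 3.
Path Well→P4→Ref (+1); total 4.
Path Well→M2→Ref (+1); total 5.
No residual Well→Ref path; max flow = 5.
Certifying cut of size 5: {Well→M2, Well→M4, Well→P2, Well→P4, Well→Ref}.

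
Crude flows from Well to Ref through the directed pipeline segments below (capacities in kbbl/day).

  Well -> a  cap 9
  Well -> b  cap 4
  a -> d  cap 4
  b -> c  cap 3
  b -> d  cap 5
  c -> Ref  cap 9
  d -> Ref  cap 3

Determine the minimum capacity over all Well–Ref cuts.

6

Augment Well→a→d→Ref: bottleneck 3, flow now 3.
Augment Well→b→c→Ref: bottleneck 3, flow now 6.
No augmenting path remains; maximum flow = 6.
By max-flow min-cut, the minimum cut capacity equals the max flow.
In the residual graph, reachable from Well: {Well, a, b, d}.
Min-cut edges: b→c (3), d→Ref (3); capacity 3 + 3 = 6.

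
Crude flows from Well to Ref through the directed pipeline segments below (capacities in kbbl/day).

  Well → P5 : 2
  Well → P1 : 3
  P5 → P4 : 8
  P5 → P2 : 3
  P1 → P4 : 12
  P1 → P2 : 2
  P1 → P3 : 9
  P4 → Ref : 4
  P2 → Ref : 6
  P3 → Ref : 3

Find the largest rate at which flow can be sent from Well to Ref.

5

Augment Well→P5→P4→Ref: bottleneck 2, flow now 2.
Augment Well→P1→P4→Ref: bottleneck 2, flow now 4.
Augment Well→P1→P2→Ref: bottleneck 1, flow now 5.
No augmenting path remains; maximum flow = 5.
In the residual graph, reachable from Well: {Well}.
Min-cut edges: Well→P5 (2), Well→P1 (3); capacity 2 + 3 = 5.
This cut is saturated, so no flow can exceed 5.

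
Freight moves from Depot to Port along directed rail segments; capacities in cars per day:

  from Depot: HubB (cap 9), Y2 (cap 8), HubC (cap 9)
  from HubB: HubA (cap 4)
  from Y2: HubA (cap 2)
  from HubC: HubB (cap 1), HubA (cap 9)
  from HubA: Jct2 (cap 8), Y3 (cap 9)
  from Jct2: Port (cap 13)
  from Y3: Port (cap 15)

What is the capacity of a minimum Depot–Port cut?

Augment Depot→HubB→HubA→Jct2→Port: bottleneck 4, flow now 4.
Augment Depot→Y2→HubA→Jct2→Port: bottleneck 2, flow now 6.
Augment Depot→HubC→HubA→Jct2→Port: bottleneck 2, flow now 8.
Augment Depot→HubC→HubA→Y3→Port: bottleneck 7, flow now 15.
No augmenting path remains; maximum flow = 15.
By max-flow min-cut, the minimum cut capacity equals the max flow.
In the residual graph, reachable from Depot: {Depot, HubB, Y2}.
Min-cut edges: Depot→HubC (9), HubB→HubA (4), Y2→HubA (2); capacity 9 + 4 + 2 = 15.

15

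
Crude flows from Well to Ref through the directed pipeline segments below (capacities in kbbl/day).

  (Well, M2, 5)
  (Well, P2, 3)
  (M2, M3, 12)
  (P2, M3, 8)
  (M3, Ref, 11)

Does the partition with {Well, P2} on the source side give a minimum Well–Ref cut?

Given cut capacity: 5 + 8 = 13.
Augment Well→M2→M3→Ref: bottleneck 5, flow now 5.
Augment Well→P2→M3→Ref: bottleneck 3, flow now 8.
No augmenting path remains; maximum flow = 8.
In the residual graph, reachable from Well: {Well}.
Min-cut edges: Well→M2 (5), Well→P2 (3); capacity 5 + 3 = 8.
Cut capacity 13 exceeds the max flow 8, so it is not minimum.

No — its capacity is 13, but the minimum cut has capacity 8.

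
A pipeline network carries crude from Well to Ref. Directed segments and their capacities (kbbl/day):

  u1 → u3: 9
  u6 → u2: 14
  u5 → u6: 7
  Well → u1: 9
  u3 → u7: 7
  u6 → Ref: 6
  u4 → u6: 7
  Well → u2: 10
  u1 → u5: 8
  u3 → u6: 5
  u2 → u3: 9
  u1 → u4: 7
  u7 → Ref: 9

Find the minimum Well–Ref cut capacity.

Augment Well→u1→u3→u6→Ref: bottleneck 5, flow now 5.
Augment Well→u1→u3→u7→Ref: bottleneck 4, flow now 9.
Augment Well→u2→u3→u7→Ref: bottleneck 3, flow now 12.
Augment Well→u2→u3→u1→u4→u6→Ref: bottleneck 1, flow now 13. (uses reverse residual edge)
No augmenting path remains; maximum flow = 13.
By max-flow min-cut, the minimum cut capacity equals the max flow.
In the residual graph, reachable from Well: {Well, u1, u2, u3, u4, u5, u6}.
Min-cut edges: u3→u7 (7), u6→Ref (6); capacity 7 + 6 = 13.

13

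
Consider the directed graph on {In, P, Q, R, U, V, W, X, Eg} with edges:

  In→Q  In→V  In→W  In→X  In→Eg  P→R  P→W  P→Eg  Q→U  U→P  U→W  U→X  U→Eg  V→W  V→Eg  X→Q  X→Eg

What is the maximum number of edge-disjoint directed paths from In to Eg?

4

Assign every edge capacity 1; by Menger, the answer equals the max flow.
Path In→Eg (+1); total 1.
Path In→V→Eg (+1); total 2.
Path In→X→Eg (+1); total 3.
Path In→Q→U→Eg (+1); total 4.
No residual In→Eg path; max flow = 4.
Certifying cut of size 4: {In→Eg, In→Q, In→V, In→X}.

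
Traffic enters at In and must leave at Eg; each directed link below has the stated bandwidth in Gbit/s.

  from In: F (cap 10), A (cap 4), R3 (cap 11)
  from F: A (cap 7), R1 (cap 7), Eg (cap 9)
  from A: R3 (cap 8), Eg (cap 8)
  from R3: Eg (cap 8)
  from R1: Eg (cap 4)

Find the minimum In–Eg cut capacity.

22

Augment In→F→Eg: bottleneck 9, flow now 9.
Augment In→A→Eg: bottleneck 4, flow now 13.
Augment In→R3→Eg: bottleneck 8, flow now 21.
Augment In→F→A→Eg: bottleneck 1, flow now 22.
No augmenting path remains; maximum flow = 22.
By max-flow min-cut, the minimum cut capacity equals the max flow.
In the residual graph, reachable from In: {In, R3}.
Min-cut edges: In→F (10), In→A (4), R3→Eg (8); capacity 10 + 4 + 8 = 22.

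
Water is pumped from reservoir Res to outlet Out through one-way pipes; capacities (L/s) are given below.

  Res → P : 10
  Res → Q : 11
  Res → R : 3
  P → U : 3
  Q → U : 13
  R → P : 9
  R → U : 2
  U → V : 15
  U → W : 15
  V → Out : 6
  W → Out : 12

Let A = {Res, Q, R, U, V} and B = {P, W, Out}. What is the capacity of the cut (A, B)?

Edges leaving {Res, Q, R, U, V}: Res→P (10), R→P (9), U→W (15), V→Out (6).
Cut capacity = 10 + 9 + 15 + 6 = 40.

40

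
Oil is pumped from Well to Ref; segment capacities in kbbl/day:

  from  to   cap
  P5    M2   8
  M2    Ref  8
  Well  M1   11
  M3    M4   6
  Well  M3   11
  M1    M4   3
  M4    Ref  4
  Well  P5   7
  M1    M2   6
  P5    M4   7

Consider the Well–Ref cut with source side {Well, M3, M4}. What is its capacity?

22

Edges leaving {Well, M3, M4}: Well→M1 (11), Well→P5 (7), M4→Ref (4).
Cut capacity = 11 + 7 + 4 = 22.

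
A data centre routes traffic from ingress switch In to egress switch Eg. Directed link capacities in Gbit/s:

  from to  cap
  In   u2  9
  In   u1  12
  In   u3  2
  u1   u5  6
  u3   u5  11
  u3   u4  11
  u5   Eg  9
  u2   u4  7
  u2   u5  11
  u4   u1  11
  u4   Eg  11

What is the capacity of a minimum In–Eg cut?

17

Augment In→u1→u5→Eg: bottleneck 6, flow now 6.
Augment In→u2→u4→Eg: bottleneck 7, flow now 13.
Augment In→u2→u5→Eg: bottleneck 2, flow now 15.
Augment In→u3→u4→Eg: bottleneck 2, flow now 17.
No augmenting path remains; maximum flow = 17.
By max-flow min-cut, the minimum cut capacity equals the max flow.
In the residual graph, reachable from In: {In, u1}.
Min-cut edges: In→u2 (9), In→u3 (2), u1→u5 (6); capacity 9 + 2 + 6 = 17.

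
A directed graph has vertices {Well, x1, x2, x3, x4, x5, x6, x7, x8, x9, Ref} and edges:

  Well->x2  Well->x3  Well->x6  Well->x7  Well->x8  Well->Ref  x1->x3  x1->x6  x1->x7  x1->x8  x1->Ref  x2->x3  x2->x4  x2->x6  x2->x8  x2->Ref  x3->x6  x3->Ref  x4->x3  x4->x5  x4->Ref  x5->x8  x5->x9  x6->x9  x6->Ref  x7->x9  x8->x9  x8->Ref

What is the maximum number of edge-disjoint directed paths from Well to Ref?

5

Assign every edge capacity 1; by Menger, the answer equals the max flow.
Path Well→Ref (+1); total 1.
Path Well→x2→Ref (+1); total 2.
Path Well→x3→Ref (+1); total 3.
Path Well→x6→Ref (+1); total 4.
Path Well→x8→Ref (+1); total 5.
No residual Well→Ref path; max flow = 5.
Certifying cut of size 5: {Well→Ref, Well→x2, Well→x3, Well→x6, Well→x8}.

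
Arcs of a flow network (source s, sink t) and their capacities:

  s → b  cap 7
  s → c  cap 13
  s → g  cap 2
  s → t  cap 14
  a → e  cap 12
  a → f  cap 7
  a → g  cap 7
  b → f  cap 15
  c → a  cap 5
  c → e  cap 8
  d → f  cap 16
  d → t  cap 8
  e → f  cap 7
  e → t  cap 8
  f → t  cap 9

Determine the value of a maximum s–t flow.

Augment s→t: bottleneck 14, flow now 14.
Augment s→b→f→t: bottleneck 7, flow now 21.
Augment s→c→e→t: bottleneck 8, flow now 29.
Augment s→c→a→f→t: bottleneck 2, flow now 31.
No augmenting path remains; maximum flow = 31.
In the residual graph, reachable from s: {s, a, b, c, e, f, g}.
Min-cut edges: s→t (14), e→t (8), f→t (9); capacity 14 + 8 + 9 = 31.
This cut is saturated, so no flow can exceed 31.

31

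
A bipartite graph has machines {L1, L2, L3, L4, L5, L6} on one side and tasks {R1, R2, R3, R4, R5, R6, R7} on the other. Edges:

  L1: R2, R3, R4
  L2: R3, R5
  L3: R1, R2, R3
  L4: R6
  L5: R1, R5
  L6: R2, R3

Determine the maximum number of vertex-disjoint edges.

6

Unit-capacity flow: source→left, listed edges, right→sink; max matching = max flow.
Augmenting path L1→R2 (+1); matched 1.
Augmenting path L2→R3 (+1); matched 2.
Augmenting path L3→R1 (+1); matched 3.
Augmenting path L4→R6 (+1); matched 4.
Augmenting path L5→R5 (+1); matched 5.
Augmenting path L6→R2→L1→R4 (+1); matched 6.
No augmenting path remains; maximum matching = 6.
König certificate: {L1, L2, L3, L4, L5, L6} is a vertex cover of size 6 (every listed pair touches it), so no matching can be larger.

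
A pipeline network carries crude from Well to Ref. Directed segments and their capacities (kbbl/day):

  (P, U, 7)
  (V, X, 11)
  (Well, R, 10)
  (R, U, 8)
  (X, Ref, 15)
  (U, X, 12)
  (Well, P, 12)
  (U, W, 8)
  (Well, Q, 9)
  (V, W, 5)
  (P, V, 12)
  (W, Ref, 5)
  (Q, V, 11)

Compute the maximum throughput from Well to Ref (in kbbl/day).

20

Augment Well→P→U→W→Ref: bottleneck 5, flow now 5.
Augment Well→P→U→X→Ref: bottleneck 2, flow now 7.
Augment Well→P→V→X→Ref: bottleneck 5, flow now 12.
Augment Well→Q→V→X→Ref: bottleneck 6, flow now 18.
Augment Well→R→U→X→Ref: bottleneck 2, flow now 20.
No augmenting path remains; maximum flow = 20.
In the residual graph, reachable from Well: {Well, P, Q, R, U, V, W, X}.
Min-cut edges: W→Ref (5), X→Ref (15); capacity 5 + 15 = 20.
This cut is saturated, so no flow can exceed 20.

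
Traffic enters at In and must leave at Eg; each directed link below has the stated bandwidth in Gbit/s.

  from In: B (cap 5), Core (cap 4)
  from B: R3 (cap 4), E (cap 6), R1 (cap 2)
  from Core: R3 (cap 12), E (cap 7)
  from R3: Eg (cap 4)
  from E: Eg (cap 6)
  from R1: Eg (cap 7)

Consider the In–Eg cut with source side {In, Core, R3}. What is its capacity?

16

Edges leaving {In, Core, R3}: In→B (5), Core→E (7), R3→Eg (4).
Cut capacity = 5 + 7 + 4 = 16.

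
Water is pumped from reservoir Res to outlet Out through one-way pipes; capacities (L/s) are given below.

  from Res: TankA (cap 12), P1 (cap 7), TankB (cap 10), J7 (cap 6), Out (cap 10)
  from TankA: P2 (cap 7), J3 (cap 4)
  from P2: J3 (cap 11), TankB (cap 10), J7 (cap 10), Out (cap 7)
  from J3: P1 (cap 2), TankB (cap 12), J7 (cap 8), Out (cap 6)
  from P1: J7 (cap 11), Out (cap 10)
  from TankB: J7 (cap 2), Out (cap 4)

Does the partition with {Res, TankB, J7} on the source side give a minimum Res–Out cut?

No — its capacity is 33, but the minimum cut has capacity 32.

Given cut capacity: 12 + 7 + 10 + 4 = 33.
Augment Res→Out: bottleneck 10, flow now 10.
Augment Res→P1→Out: bottleneck 7, flow now 17.
Augment Res→TankB→Out: bottleneck 4, flow now 21.
Augment Res→TankA→P2→Out: bottleneck 7, flow now 28.
Augment Res→TankA→J3→Out: bottleneck 4, flow now 32.
No augmenting path remains; maximum flow = 32.
In the residual graph, reachable from Res: {Res, TankA, TankB, J7}.
Min-cut edges: Res→P1 (7), Res→Out (10), TankA→P2 (7), TankA→J3 (4), TankB→Out (4); capacity 7 + 10 + 7 + 4 + 4 = 32.
Cut capacity 33 exceeds the max flow 32, so it is not minimum.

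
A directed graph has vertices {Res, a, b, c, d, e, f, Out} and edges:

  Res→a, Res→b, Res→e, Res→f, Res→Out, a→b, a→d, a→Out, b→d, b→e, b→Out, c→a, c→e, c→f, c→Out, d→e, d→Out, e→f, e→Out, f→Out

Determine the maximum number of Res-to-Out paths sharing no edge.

Assign every edge capacity 1; by Menger, the answer equals the max flow.
Path Res→Out (+1); total 1.
Path Res→a→Out (+1); total 2.
Path Res→b→Out (+1); total 3.
Path Res→e→Out (+1); total 4.
Path Res→f→Out (+1); total 5.
No residual Res→Out path; max flow = 5.
Certifying cut of size 5: {Res→Out, Res→a, Res→b, Res→e, Res→f}.

5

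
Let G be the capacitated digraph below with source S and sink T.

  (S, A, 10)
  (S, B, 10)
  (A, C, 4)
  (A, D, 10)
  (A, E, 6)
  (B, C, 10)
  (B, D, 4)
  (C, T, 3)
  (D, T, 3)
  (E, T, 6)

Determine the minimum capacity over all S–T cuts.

Augment S→A→C→T: bottleneck 3, flow now 3.
Augment S→A→D→T: bottleneck 3, flow now 6.
Augment S→A→E→T: bottleneck 4, flow now 10.
Augment S→B→C→A→E→T: bottleneck 2, flow now 12. (uses reverse residual edge)
No augmenting path remains; maximum flow = 12.
By max-flow min-cut, the minimum cut capacity equals the max flow.
In the residual graph, reachable from S: {S, A, B, C, D}.
Min-cut edges: A→E (6), C→T (3), D→T (3); capacity 6 + 3 + 3 = 12.

12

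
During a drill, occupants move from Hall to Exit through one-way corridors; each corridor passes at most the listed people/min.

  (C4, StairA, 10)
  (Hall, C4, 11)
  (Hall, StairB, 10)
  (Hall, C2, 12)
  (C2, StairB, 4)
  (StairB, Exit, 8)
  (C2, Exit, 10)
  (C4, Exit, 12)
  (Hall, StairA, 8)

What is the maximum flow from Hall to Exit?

29

Augment Hall→C2→Exit: bottleneck 10, flow now 10.
Augment Hall→C4→Exit: bottleneck 11, flow now 21.
Augment Hall→StairB→Exit: bottleneck 8, flow now 29.
No augmenting path remains; maximum flow = 29.
In the residual graph, reachable from Hall: {Hall, C2, StairA, StairB}.
Min-cut edges: Hall→C4 (11), C2→Exit (10), StairB→Exit (8); capacity 11 + 10 + 8 = 29.
This cut is saturated, so no flow can exceed 29.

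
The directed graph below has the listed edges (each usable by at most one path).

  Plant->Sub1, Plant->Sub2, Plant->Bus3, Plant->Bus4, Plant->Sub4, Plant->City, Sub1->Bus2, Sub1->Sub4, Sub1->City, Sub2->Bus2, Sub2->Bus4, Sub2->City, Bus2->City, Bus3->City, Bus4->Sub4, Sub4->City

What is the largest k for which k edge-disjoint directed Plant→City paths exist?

5

Assign every edge capacity 1; by Menger, the answer equals the max flow.
Path Plant→City (+1); total 1.
Path Plant→Sub1→City (+1); total 2.
Path Plant→Sub2→City (+1); total 3.
Path Plant→Bus3→City (+1); total 4.
Path Plant→Sub4→City (+1); total 5.
No residual Plant→City path; max flow = 5.
Certifying cut of size 5: {Plant→Bus3, Plant→City, Plant→Sub1, Plant→Sub2, Sub4→City}.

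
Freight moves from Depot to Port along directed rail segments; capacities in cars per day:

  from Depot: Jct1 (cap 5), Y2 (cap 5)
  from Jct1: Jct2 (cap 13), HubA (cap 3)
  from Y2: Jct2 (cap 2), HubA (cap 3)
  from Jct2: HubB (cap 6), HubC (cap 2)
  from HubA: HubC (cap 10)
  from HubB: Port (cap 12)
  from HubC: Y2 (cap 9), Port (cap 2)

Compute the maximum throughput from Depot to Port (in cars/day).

Augment Depot→Jct1→Jct2→HubB→Port: bottleneck 5, flow now 5.
Augment Depot→Y2→Jct2→HubB→Port: bottleneck 1, flow now 6.
Augment Depot→Y2→Jct2→HubC→Port: bottleneck 1, flow now 7.
Augment Depot→Y2→HubA→HubC→Port: bottleneck 1, flow now 8.
No augmenting path remains; maximum flow = 8.
In the residual graph, reachable from Depot: {Depot, Jct1, Y2, Jct2, HubA, HubC}.
Min-cut edges: Jct2→HubB (6), HubC→Port (2); capacity 6 + 2 = 8.
This cut is saturated, so no flow can exceed 8.

8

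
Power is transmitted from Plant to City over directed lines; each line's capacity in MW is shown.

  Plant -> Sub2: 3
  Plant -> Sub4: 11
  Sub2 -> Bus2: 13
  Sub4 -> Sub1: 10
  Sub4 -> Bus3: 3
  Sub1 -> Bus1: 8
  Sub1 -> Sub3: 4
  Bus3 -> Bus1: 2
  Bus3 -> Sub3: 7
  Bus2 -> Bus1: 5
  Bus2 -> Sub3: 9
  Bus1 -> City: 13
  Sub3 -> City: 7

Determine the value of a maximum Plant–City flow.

14

Augment Plant→Sub2→Bus2→Bus1→City: bottleneck 3, flow now 3.
Augment Plant→Sub4→Sub1→Bus1→City: bottleneck 8, flow now 11.
Augment Plant→Sub4→Sub1→Sub3→City: bottleneck 2, flow now 13.
Augment Plant→Sub4→Bus3→Bus1→City: bottleneck 1, flow now 14.
No augmenting path remains; maximum flow = 14.
In the residual graph, reachable from Plant: {Plant}.
Min-cut edges: Plant→Sub2 (3), Plant→Sub4 (11); capacity 3 + 11 = 14.
This cut is saturated, so no flow can exceed 14.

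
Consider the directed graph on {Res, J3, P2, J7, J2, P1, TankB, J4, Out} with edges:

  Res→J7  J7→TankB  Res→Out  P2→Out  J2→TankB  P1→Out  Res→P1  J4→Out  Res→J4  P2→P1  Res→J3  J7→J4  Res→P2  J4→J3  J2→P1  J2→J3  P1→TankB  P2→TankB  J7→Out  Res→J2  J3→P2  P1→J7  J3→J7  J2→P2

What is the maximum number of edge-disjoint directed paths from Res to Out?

Assign every edge capacity 1; by Menger, the answer equals the max flow.
Path Res→Out (+1); total 1.
Path Res→P2→Out (+1); total 2.
Path Res→J7→Out (+1); total 3.
Path Res→P1→Out (+1); total 4.
Path Res→J4→Out (+1); total 5.
No residual Res→Out path; max flow = 5.
Certifying cut of size 5: {J4→Out, J7→Out, P1→Out, P2→Out, Res→Out}.

5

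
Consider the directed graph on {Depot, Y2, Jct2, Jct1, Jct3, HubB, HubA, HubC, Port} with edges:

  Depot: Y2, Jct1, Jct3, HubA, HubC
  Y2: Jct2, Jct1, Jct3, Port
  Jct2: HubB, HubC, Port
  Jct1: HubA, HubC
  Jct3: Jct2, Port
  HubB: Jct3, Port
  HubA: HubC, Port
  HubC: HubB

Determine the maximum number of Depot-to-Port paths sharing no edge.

Assign every edge capacity 1; by Menger, the answer equals the max flow.
Path Depot→Y2→Port (+1); total 1.
Path Depot→Jct3→Port (+1); total 2.
Path Depot→HubA→Port (+1); total 3.
Path Depot→HubC→HubB→Port (+1); total 4.
No residual Depot→Port path; max flow = 4.
Certifying cut of size 4: {Depot→Jct3, Depot→Y2, HubA→Port, HubC→HubB}.

4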